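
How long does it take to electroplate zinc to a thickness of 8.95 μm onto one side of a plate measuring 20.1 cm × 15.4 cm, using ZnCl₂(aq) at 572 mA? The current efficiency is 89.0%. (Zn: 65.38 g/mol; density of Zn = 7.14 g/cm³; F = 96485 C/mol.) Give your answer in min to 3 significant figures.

Plated area = 20.1 × 15.4 = 309.5 cm²
Volume = 309.5 × 8.95×10⁻⁴ cm = 0.2770 cm³
m(Zn) = 0.2770 × 7.14 = 1.978 g
n(Zn) = 1.978 / 65.38 = 0.03025 mol; n(e⁻) = 2 × 0.03025 = 0.06050 mol
Q = 0.06050 × 96485 / 0.890 = 6559 C
t = 6559 / 0.572 = 11470 s = 191 min

191 min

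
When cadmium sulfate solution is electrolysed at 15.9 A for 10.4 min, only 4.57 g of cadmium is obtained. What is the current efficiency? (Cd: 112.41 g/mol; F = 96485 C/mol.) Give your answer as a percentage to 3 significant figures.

79.1%

Q = 15.9 × 624 = 9922 C
n(e⁻) = 9922 / 96485 = 0.1028 mol
Cd²⁺ + 2e⁻ → Cd, so theoretical n(Cd) = 0.05140 mol → 5.778 g
Efficiency = 4.57 / 5.778 = 0.7909 = 79.1%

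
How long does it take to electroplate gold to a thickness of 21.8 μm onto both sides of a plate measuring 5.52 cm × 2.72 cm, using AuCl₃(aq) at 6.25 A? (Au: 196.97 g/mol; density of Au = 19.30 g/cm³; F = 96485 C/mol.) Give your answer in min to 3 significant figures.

4.95 min

Plated area = 2 × 5.52 × 2.72 = 30.03 cm²
Volume = 30.03 × 21.8×10⁻⁴ cm = 0.06547 cm³
m(Au) = 0.06547 × 19.30 = 1.264 g
n(Au) = 1.264 / 196.97 = 0.006417 mol; n(e⁻) = 3 × 0.006417 = 0.01925 mol
Q = 0.01925 × 96485 = 1857 C
t = 1857 / 6.25 = 297.1 s = 4.95 min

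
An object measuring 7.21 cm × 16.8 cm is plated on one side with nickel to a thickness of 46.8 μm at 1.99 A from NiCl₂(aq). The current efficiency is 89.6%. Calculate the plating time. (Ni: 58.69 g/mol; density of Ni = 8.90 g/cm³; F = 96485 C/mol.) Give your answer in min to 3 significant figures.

155 min

Plated area = 7.21 × 16.8 = 121.1 cm²
Volume = 121.1 × 46.8×10⁻⁴ cm = 0.5667 cm³
m(Ni) = 0.5667 × 8.90 = 5.044 g
n(Ni) = 5.044 / 58.69 = 0.08594 mol; n(e⁻) = 2 × 0.08594 = 0.1719 mol
Q = 0.1719 × 96485 / 0.896 = 18510 C
t = 18510 / 1.99 = 9302 s = 155 min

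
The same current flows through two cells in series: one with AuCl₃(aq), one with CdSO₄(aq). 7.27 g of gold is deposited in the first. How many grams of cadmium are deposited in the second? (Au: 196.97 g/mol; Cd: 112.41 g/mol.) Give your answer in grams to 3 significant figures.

6.22 g

n(Au) = 7.27 / 196.97 = 0.03691 mol
Au³⁺ + 3e⁻ → Au, so n(e⁻) = 3 × 0.03691 = 0.1107 mol
In series, the same 0.1107 mol of electrons flows through the second cell.
Cd²⁺ + 2e⁻ → Cd, so n(Cd) = 0.1107 / 2 = 0.05535 mol
m(Cd) = 0.05535 × 112.41 = 6.22 g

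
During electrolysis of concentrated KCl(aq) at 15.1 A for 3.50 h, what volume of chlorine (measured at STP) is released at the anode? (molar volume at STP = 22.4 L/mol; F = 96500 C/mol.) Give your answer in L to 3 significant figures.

22.1 L

Q = It = 15.1 × 12600 = 1.903×10^5 C
Moles of electrons = 1.903×10^5 / 96500 = 1.972 mol
2Cl⁻ → Cl₂ + 2e⁻, so n(Cl₂) = 1.972 / 2 = 0.9860 mol
V = 0.9860 × 22.4 = 22.09 L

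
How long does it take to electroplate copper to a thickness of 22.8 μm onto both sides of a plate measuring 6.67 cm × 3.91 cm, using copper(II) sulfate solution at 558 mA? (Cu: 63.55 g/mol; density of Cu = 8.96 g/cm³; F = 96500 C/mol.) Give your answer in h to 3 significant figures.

1.61 h

Plated area = 2 × 6.67 × 3.91 = 52.16 cm²
Volume = 52.16 × 22.8×10⁻⁴ cm = 0.1189 cm³
m(Cu) = 0.1189 × 8.96 = 1.065 g
n(Cu) = 1.065 / 63.55 = 0.01676 mol; n(e⁻) = 2 × 0.01676 = 0.03352 mol
Q = 0.03352 × 96500 = 3235 C
t = 3235 / 0.558 = 5797 s = 1.61 h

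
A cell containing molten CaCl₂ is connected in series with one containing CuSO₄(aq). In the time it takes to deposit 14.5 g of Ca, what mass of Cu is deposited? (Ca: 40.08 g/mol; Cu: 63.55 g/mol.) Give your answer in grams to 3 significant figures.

n(Ca) = 14.5 / 40.08 = 0.3618 mol
Ca²⁺ + 2e⁻ → Ca, so n(e⁻) = 2 × 0.3618 = 0.7236 mol
The cells are in series, so the same charge (and hence the same n(e⁻) = 0.7236 mol) passes through both.
Cu²⁺ + 2e⁻ → Cu, so n(Cu) = 0.7236 / 2 = 0.3618 mol
m(Cu) = 0.3618 × 63.55 = 23.0 g

23.0 g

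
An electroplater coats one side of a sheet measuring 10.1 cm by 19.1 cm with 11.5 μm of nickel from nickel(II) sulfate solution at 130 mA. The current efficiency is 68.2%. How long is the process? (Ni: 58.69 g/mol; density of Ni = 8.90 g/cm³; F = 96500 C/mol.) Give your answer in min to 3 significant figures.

1220 min

Plated area = 10.1 × 19.1 = 192.9 cm²
Volume = 192.9 × 11.5×10⁻⁴ cm = 0.2218 cm³
m(Ni) = 0.2218 × 8.90 = 1.974 g
n(Ni) = 1.974 / 58.69 = 0.03363 mol; n(e⁻) = 2 × 0.03363 = 0.06726 mol
Q = 0.06726 × 96500 / 0.682 = 9517 C
t = 9517 / 0.130 = 73210 s = 1220 min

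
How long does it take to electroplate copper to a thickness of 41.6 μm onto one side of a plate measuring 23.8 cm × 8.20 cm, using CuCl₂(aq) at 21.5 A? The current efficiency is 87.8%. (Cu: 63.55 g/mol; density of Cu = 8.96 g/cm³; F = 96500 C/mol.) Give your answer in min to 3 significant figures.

Plated area = 23.8 × 8.20 = 195.2 cm²
Volume = 195.2 × 41.6×10⁻⁴ cm = 0.8120 cm³
m(Cu) = 0.8120 × 8.96 = 7.276 g
n(Cu) = 7.276 / 63.55 = 0.1145 mol; n(e⁻) = 2 × 0.1145 = 0.2290 mol
Q = 0.2290 × 96500 / 0.878 = 25170 C
t = 25170 / 21.5 = 1171 s = 19.5 min

19.5 min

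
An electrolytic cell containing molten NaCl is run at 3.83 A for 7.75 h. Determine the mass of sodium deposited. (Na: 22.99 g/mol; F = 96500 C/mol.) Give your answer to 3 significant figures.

25.5 g

Charge passed = 3.83 × 27900 = 1.069×10^5 C
Moles of electrons = 1.069×10^5 / 96500 = 1.108 mol
Na⁺ + e⁻ → Na, so n(Na) = 1.108 mol
m = 1.108 × 22.99 = 25.5 g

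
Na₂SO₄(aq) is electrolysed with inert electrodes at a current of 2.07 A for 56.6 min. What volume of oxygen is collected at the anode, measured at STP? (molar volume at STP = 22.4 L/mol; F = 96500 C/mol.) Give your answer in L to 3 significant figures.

Q = 2.07 A × 3396 s = 7030 C
n(e⁻) = 7030 / 96500 = 0.07285 mol
2H₂O → O₂ + 4H⁺ + 4e⁻, so n(O₂) = 0.07285 / 4 = 0.01821 mol
V = 0.01821 × 22.4 = 0.4079 L

0.408 L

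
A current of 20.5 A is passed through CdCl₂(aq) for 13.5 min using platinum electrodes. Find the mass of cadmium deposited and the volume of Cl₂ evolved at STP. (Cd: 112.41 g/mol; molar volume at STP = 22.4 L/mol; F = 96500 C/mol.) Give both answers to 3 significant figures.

9.67 g Cd; 1.93 L Cl₂

Q = 20.5 × 810 = 16610 C; n(e⁻) = 16610 / 96500 = 0.1721 mol
Cathode: Cd²⁺ + 2e⁻ → Cd → n(Cd) = 0.1721/2 = 0.08605 mol → 9.67 g
Anode: 2Cl⁻ → Cl₂ + 2e⁻ → n(Cl₂) = 0.1721/2 = 0.08605 mol → 1.93 L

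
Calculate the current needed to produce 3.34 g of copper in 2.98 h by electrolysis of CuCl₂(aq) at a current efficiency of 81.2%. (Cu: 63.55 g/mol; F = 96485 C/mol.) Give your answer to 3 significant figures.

1.16 A

n(Cu) = 3.34 / 63.55 = 0.05256 mol
Cu²⁺ + 2e⁻ → Cu, so n(e⁻) = 2 × 0.05256 = 0.1051 mol
Q = 0.1051 × 96485 / 0.812 = 12490 C
I = Q / t = 12490 / 10728 s = 1.16 A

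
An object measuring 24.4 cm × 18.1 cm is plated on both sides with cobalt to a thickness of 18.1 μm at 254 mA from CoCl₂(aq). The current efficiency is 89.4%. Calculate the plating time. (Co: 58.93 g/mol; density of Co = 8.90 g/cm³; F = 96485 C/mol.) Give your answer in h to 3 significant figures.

Plated area = 2 × 24.4 × 18.1 = 883.3 cm²
Volume = 883.3 × 18.1×10⁻⁴ cm = 1.599 cm³
m(Co) = 1.599 × 8.90 = 14.23 g
n(Co) = 14.23 / 58.93 = 0.2415 mol; n(e⁻) = 2 × 0.2415 = 0.4830 mol
Q = 0.4830 × 96485 / 0.894 = 52130 C
t = 52130 / 0.254 = 2.052×10^5 s = 57.0 h

57.0 h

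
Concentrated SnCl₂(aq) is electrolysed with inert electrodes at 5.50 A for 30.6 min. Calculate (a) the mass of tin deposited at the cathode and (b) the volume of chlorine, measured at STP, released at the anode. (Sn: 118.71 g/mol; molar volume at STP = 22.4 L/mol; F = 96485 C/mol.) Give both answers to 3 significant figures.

Q = 5.50 × 1836 = 10100 C; n(e⁻) = 10100 / 96485 = 0.1047 mol
Cathode: Sn²⁺ + 2e⁻ → Sn → n(Sn) = 0.1047/2 = 0.05235 mol → 6.21 g
Anode: 2Cl⁻ → Cl₂ + 2e⁻ → n(Cl₂) = 0.1047/2 = 0.05235 mol → 1.17 L

6.21 g Sn; 1.17 L Cl₂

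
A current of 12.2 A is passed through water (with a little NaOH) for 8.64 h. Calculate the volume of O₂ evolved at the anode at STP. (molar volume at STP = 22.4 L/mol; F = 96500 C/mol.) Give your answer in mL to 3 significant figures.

22000 mL

Q = It = 12.2 × 31104 = 3.795×10^5 C
n(e⁻) = Q/F = 3.795×10^5/96500 = 3.933 mol
2H₂O → O₂ + 4H⁺ + 4e⁻, so n(O₂) = 3.933 / 4 = 0.9833 mol
V = 0.9833 × 22.4 = 22.03 L
= 22000 mL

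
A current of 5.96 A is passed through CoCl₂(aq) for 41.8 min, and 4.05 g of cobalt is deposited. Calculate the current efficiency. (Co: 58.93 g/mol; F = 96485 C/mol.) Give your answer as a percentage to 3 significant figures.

Q = 5.96 × 2508 = 14950 C
n(e⁻) = 14950 / 96485 = 0.1549 mol
Co²⁺ + 2e⁻ → Co, so theoretical n(Co) = 0.07745 mol → 4.564 g
Efficiency = 4.05 / 4.564 = 0.8874 = 88.7%

88.7%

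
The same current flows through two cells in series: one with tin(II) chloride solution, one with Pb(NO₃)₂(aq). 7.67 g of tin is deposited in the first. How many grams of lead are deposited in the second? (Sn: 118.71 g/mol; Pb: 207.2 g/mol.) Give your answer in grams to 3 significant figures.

n(Sn) = 7.67 / 118.71 = 0.06461 mol
Sn²⁺ + 2e⁻ → Sn, so n(e⁻) = 2 × 0.06461 = 0.1292 mol
In series, the same 0.1292 mol of electrons flows through the second cell.
Pb²⁺ + 2e⁻ → Pb, so n(Pb) = 0.1292 / 2 = 0.06460 mol
m(Pb) = 0.06460 × 207.2 = 13.4 g

13.4 g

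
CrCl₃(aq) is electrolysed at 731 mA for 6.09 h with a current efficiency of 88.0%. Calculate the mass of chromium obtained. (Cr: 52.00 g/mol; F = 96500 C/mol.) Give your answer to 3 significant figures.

2.53 g

Q = 0.731 × 21924 = 16030 C
n(e⁻) = 16030 / 96500 = 0.1661 mol
Cr³⁺ + 3e⁻ → Cr, so theoretical m(Cr) = 0.05537 × 52.00 = 2.879 g
Actual mass = 88.0% × 2.879 = 2.53 g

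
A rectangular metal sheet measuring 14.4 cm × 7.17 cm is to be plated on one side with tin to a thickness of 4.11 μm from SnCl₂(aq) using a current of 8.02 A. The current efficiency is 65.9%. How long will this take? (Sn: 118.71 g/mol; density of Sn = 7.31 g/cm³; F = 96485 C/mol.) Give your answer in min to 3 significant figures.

1.59 min

Plated area = 14.4 × 7.17 = 103.2 cm²
Volume = 103.2 × 4.11×10⁻⁴ cm = 0.04242 cm³
m(Sn) = 0.04242 × 7.31 = 0.3101 g
n(Sn) = 0.3101 / 118.71 = 0.002612 mol; n(e⁻) = 2 × 0.002612 = 0.005224 mol
Q = 0.005224 × 96485 / 0.659 = 764.9 C
t = 764.9 / 8.02 = 95.37 s = 1.59 min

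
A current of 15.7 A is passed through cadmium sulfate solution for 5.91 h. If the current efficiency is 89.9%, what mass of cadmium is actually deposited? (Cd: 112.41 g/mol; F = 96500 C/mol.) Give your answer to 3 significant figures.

Q = 15.7 × 21276 = 3.340×10^5 C
n(e⁻) = 3.340×10^5 / 96500 = 3.461 mol
Cd²⁺ + 2e⁻ → Cd, so theoretical m(Cd) = 1.731 × 112.41 = 194.6 g
Actual mass = 89.9% × 194.6 = 175 g

175 g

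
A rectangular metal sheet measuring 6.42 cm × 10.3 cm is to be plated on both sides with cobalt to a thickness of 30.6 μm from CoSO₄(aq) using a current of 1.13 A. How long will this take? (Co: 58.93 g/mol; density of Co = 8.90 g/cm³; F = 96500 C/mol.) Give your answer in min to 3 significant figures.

174 min

Plated area = 2 × 6.42 × 10.3 = 132.3 cm²
Volume = 132.3 × 30.6×10⁻⁴ cm = 0.4048 cm³
m(Co) = 0.4048 × 8.90 = 3.603 g
n(Co) = 3.603 / 58.93 = 0.06114 mol; n(e⁻) = 2 × 0.06114 = 0.1223 mol
Q = 0.1223 × 96500 = 11800 C
t = 11800 / 1.13 = 10440 s = 174 min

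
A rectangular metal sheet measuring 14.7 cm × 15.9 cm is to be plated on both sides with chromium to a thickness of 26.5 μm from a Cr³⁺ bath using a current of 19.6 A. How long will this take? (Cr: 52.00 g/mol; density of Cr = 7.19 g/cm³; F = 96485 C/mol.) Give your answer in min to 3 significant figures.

Plated area = 2 × 14.7 × 15.9 = 467.5 cm²
Volume = 467.5 × 26.5×10⁻⁴ cm = 1.239 cm³
m(Cr) = 1.239 × 7.19 = 8.908 g
n(Cr) = 8.908 / 52.00 = 0.1713 mol; n(e⁻) = 3 × 0.1713 = 0.5139 mol
Q = 0.5139 × 96485 = 49580 C
t = 49580 / 19.6 = 2530 s = 42.2 min

42.2 min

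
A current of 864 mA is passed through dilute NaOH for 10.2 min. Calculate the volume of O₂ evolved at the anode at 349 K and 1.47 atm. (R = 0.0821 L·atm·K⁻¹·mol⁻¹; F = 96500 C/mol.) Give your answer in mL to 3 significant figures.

26.7 mL

Q = It = 0.864 × 612 = 528.8 C
n(e⁻) = Q/F = 528.8/96500 = 0.005480 mol
2H₂O → O₂ + 4H⁺ + 4e⁻, so n(O₂) = 0.005480 / 4 = 0.001370 mol
V = nRT/P = 0.001370 × 0.0821 × 349 / 1.47 = 0.02670 L
= 26.7 mL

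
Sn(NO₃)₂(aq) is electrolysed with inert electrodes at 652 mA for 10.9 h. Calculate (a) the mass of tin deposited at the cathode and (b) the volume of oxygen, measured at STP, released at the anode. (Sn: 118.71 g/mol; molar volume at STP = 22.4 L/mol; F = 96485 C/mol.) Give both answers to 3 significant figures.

15.7 g Sn; 1.48 L O₂

Q = 0.652 × 39240 = 25580 C; n(e⁻) = 25580 / 96485 = 0.2651 mol
Cathode: Sn²⁺ + 2e⁻ → Sn → n(Sn) = 0.2651/2 = 0.1326 mol → 15.7 g
Anode: 2H₂O → O₂ + 4H⁺ + 4e⁻ → n(O₂) = 0.2651/4 = 0.06628 mol → 1.48 L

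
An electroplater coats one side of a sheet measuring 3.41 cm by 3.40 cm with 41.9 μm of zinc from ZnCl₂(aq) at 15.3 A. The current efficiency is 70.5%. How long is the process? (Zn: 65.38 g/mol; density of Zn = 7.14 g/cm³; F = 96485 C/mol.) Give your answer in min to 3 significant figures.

1.58 min

Plated area = 3.41 × 3.40 = 11.59 cm²
Volume = 11.59 × 41.9×10⁻⁴ cm = 0.04856 cm³
m(Zn) = 0.04856 × 7.14 = 0.3467 g
n(Zn) = 0.3467 / 65.38 = 0.005303 mol; n(e⁻) = 2 × 0.005303 = 0.01061 mol
Q = 0.01061 × 96485 / 0.705 = 1452 C
t = 1452 / 15.3 = 94.90 s = 1.58 min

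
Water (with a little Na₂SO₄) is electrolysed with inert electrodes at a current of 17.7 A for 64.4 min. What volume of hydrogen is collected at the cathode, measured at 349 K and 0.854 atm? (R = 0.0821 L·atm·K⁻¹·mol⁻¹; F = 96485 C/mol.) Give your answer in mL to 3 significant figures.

Q = It = 17.7 × 3864 = 68390 C
n(e⁻) = 68390 / 96485 = 0.7088 mol
2H⁺ + 2e⁻ → H₂, so n(H₂) = 0.7088 / 2 = 0.3544 mol
V = nRT/P = 0.3544 × 0.0821 × 349 / 0.854 = 11.89 L
= 11900 mL

11900 mL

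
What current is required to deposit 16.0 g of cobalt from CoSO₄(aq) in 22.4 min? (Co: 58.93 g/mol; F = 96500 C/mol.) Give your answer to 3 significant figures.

39.0 A

n(Co) = 16.0 / 58.93 = 0.2715 mol
Co²⁺ + 2e⁻ → Co, so n(e⁻) = 2 × 0.2715 = 0.5430 mol
Q = 0.5430 × 96500 = 52400 C
I = Q / t = 52400 / 1344 s = 39.0 A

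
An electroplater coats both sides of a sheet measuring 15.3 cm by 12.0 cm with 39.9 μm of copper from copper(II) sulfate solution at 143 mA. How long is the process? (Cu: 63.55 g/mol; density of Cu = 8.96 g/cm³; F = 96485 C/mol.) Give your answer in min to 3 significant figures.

Plated area = 2 × 15.3 × 12.0 = 367.2 cm²
Volume = 367.2 × 39.9×10⁻⁴ cm = 1.465 cm³
m(Cu) = 1.465 × 8.96 = 13.13 g
n(Cu) = 13.13 / 63.55 = 0.2066 mol; n(e⁻) = 2 × 0.2066 = 0.4132 mol
Q = 0.4132 × 96485 = 39870 C
t = 39870 / 0.143 = 2.788×10^5 s = 4650 min

4650 min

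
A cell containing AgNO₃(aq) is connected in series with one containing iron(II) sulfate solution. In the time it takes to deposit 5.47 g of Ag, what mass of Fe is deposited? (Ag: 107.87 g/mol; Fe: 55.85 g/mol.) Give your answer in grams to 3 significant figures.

n(Ag) = 5.47 / 107.87 = 0.05071 mol
Ag⁺ + e⁻ → Ag, so n(e⁻) = 0.05071 mol
The cells are in series, so the same charge (and hence the same n(e⁻) = 0.05071 mol) passes through both.
Fe²⁺ + 2e⁻ → Fe, so n(Fe) = 0.05071 / 2 = 0.02536 mol
m(Fe) = 0.02536 × 55.85 = 1.42 g

1.42 g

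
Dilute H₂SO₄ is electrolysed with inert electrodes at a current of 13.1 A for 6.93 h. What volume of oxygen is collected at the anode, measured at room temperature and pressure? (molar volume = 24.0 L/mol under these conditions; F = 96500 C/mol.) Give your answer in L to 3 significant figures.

Charge passed = 13.1 × 24948 = 3.268×10^5 C
n(e⁻) = Q/F = 3.268×10^5/96500 = 3.387 mol
2H₂O → O₂ + 4H⁺ + 4e⁻, so n(O₂) = 3.387 / 4 = 0.8468 mol
V = 0.8468 × 24.0 = 20.32 L

20.3 L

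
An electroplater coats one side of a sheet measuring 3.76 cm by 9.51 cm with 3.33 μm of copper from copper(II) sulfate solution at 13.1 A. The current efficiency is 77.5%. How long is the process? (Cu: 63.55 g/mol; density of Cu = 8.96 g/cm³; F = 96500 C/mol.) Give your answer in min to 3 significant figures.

Plated area = 3.76 × 9.51 = 35.76 cm²
Volume = 35.76 × 3.33×10⁻⁴ cm = 0.01191 cm³
m(Cu) = 0.01191 × 8.96 = 0.1067 g
n(Cu) = 0.1067 / 63.55 = 0.001679 mol; n(e⁻) = 2 × 0.001679 = 0.003358 mol
Q = 0.003358 × 96500 / 0.775 = 418.1 C
t = 418.1 / 13.1 = 31.92 s = 0.532 min

0.532 min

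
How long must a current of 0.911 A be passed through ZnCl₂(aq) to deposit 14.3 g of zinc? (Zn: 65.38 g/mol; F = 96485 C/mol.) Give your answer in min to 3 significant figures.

n(Zn) = 14.3 / 65.38 = 0.2187 mol
Zn²⁺ + 2e⁻ → Zn, so n(e⁻) = 2 × 0.2187 = 0.4374 mol
Q = 0.4374 × 96485 = 42200 C
t = Q / I = 42200 / 0.911 = 46320 s = 772 min

772 min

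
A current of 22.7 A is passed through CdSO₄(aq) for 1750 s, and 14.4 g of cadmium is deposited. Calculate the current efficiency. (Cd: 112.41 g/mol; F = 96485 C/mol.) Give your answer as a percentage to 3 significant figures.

Q = 22.7 × 1750 = 39730 C
n(e⁻) = 39730 / 96485 = 0.4118 mol
Cd²⁺ + 2e⁻ → Cd, so theoretical n(Cd) = 0.2059 mol → 23.15 g
Efficiency = 14.4 / 23.15 = 0.6220 = 62.2%

62.2%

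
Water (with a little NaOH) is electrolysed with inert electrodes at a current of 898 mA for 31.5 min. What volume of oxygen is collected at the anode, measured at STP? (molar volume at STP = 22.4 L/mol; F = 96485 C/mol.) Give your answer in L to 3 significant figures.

Q = It = 0.898 × 1890 = 1697 C
n(e⁻) = 1697 / 96485 = 0.01759 mol
2H₂O → O₂ + 4H⁺ + 4e⁻, so n(O₂) = 0.01759 / 4 = 0.004398 mol
V = 0.004398 × 22.4 = 0.09852 L

0.0985 L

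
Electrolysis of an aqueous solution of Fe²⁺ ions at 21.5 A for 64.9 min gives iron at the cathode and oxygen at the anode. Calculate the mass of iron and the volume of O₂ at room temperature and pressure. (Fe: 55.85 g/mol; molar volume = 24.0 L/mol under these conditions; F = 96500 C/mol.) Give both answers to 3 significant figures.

24.2 g Fe; 5.21 L O₂

Q = 21.5 × 3894 = 83720 C; n(e⁻) = 83720 / 96500 = 0.8676 mol
Cathode: Fe²⁺ + 2e⁻ → Fe → n(Fe) = 0.8676/2 = 0.4338 mol → 24.2 g
Anode: 2H₂O → O₂ + 4H⁺ + 4e⁻ → n(O₂) = 0.8676/4 = 0.2169 mol → 5.21 L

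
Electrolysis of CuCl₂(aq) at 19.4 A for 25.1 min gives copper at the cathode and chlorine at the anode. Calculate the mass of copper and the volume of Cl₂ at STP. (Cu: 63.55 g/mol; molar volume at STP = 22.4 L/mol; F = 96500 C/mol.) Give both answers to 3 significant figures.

9.62 g Cu; 3.39 L Cl₂

Q = 19.4 × 1506 = 29220 C; n(e⁻) = 29220 / 96500 = 0.3028 mol
Cathode: Cu²⁺ + 2e⁻ → Cu → n(Cu) = 0.3028/2 = 0.1514 mol → 9.62 g
Anode: 2Cl⁻ → Cl₂ + 2e⁻ → n(Cl₂) = 0.3028/2 = 0.1514 mol → 3.39 L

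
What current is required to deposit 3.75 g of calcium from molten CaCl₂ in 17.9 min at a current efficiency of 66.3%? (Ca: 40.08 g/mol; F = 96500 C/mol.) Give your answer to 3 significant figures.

25.4 A

n(Ca) = 3.75 / 40.08 = 0.09356 mol
Ca²⁺ + 2e⁻ → Ca, so n(e⁻) = 2 × 0.09356 = 0.1871 mol
Q = 0.1871 × 96500 / 0.663 = 27230 C
I = Q / t = 27230 / 1074 s = 25.4 A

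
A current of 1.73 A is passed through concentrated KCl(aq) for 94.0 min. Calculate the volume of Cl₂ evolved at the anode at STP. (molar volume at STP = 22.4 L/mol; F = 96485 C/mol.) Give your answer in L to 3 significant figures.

1.13 L

Charge passed = 1.73 × 5640 = 9757 C
n(e⁻) = 9757 / 96485 = 0.1011 mol
2Cl⁻ → Cl₂ + 2e⁻, so n(Cl₂) = 0.1011 / 2 = 0.05055 mol
V = 0.05055 × 22.4 = 1.132 L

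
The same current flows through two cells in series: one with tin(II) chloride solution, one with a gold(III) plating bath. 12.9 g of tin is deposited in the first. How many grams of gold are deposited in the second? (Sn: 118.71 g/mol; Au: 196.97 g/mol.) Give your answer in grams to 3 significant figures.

14.3 g

n(Sn) = 12.9 / 118.71 = 0.1087 mol
Sn²⁺ + 2e⁻ → Sn, so n(e⁻) = 2 × 0.1087 = 0.2174 mol
In series, the same 0.2174 mol of electrons flows through the second cell.
Au³⁺ + 3e⁻ → Au, so n(Au) = 0.2174 / 3 = 0.07247 mol
m(Au) = 0.07247 × 196.97 = 14.3 g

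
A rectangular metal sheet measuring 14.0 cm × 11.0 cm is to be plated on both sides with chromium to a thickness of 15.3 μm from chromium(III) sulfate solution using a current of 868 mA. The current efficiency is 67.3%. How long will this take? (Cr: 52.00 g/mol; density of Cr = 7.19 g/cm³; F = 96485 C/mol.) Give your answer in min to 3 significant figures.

538 min

Plated area = 2 × 14.0 × 11.0 = 308.0 cm²
Volume = 308.0 × 15.3×10⁻⁴ cm = 0.4712 cm³
m(Cr) = 0.4712 × 7.19 = 3.388 g
n(Cr) = 3.388 / 52.00 = 0.06515 mol; n(e⁻) = 3 × 0.06515 = 0.1955 mol
Q = 0.1955 × 96485 / 0.673 = 28030 C
t = 28030 / 0.868 = 32290 s = 538 min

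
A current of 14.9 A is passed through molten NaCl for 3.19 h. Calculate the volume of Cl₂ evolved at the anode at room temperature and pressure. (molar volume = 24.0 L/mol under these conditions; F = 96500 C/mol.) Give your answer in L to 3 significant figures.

Q = 14.9 A × 11484 s = 1.711×10^5 C
Moles of electrons = 1.711×10^5 / 96500 = 1.773 mol
2Cl⁻ → Cl₂ + 2e⁻, so n(Cl₂) = 1.773 / 2 = 0.8865 mol
V = 0.8865 × 24.0 = 21.28 L

21.3 L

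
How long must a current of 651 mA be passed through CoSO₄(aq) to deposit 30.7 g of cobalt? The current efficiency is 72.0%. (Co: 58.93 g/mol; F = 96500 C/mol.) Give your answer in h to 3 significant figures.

59.6 h

n(Co) = 30.7 / 58.93 = 0.5210 mol
Co²⁺ + 2e⁻ → Co, so n(e⁻) = 2 × 0.5210 = 1.042 mol
Q = 1.042 × 96500 / 0.720 = 1.397×10^5 C
t = Q / I = 1.397×10^5 / 0.651 = 2.146×10^5 s = 59.6 h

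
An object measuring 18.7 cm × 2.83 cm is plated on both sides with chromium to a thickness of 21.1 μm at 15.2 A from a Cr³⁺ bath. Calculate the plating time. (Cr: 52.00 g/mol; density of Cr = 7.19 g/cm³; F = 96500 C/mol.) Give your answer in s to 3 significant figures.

588 s

Plated area = 2 × 18.7 × 2.83 = 105.8 cm²
Volume = 105.8 × 21.1×10⁻⁴ cm = 0.2232 cm³
m(Cr) = 0.2232 × 7.19 = 1.605 g
n(Cr) = 1.605 / 52.00 = 0.03087 mol; n(e⁻) = 3 × 0.03087 = 0.09261 mol
Q = 0.09261 × 96500 = 8937 C
t = 8937 / 15.2 = 588.0 s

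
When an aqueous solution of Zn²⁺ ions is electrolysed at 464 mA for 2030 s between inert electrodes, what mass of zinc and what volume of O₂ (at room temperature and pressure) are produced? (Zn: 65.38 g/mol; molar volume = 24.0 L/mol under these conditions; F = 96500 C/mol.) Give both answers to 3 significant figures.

0.319 g Zn; 0.0586 L O₂

Q = 0.464 × 2030 = 941.9 C; n(e⁻) = 941.9 / 96500 = 0.009761 mol
Cathode: Zn²⁺ + 2e⁻ → Zn → n(Zn) = 0.009761/2 = 0.004881 mol → 0.319 g
Anode: 2H₂O → O₂ + 4H⁺ + 4e⁻ → n(O₂) = 0.009761/4 = 0.002440 mol → 0.0586 L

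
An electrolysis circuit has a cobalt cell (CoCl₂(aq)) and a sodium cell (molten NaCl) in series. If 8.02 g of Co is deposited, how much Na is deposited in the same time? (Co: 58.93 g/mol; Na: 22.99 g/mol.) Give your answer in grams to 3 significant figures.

6.26 g

n(Co) = 8.02 / 58.93 = 0.1361 mol
Co²⁺ + 2e⁻ → Co, so n(e⁻) = 2 × 0.1361 = 0.2722 mol
Same current for the same time ⇒ same n(e⁻) = 0.2722 mol in both cells.
Na⁺ + e⁻ → Na, so n(Na) = 0.2722 mol
m(Na) = 0.2722 × 22.99 = 6.26 g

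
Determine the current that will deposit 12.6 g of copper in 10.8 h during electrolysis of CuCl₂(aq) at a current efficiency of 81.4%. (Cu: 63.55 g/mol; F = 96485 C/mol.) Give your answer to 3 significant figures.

n(Cu) = 12.6 / 63.55 = 0.1983 mol
Cu²⁺ + 2e⁻ → Cu, so n(e⁻) = 2 × 0.1983 = 0.3966 mol
Q = 0.3966 × 96485 / 0.814 = 47010 C
I = Q / t = 47010 / 38880 s = 1.21 A

1.21 A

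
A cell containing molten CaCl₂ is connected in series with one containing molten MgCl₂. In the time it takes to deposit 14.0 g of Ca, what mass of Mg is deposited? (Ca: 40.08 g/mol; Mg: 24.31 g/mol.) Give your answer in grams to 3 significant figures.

n(Ca) = 14.0 / 40.08 = 0.3493 mol
Ca²⁺ + 2e⁻ → Ca, so n(e⁻) = 2 × 0.3493 = 0.6986 mol
The cells are in series, so the same charge (and hence the same n(e⁻) = 0.6986 mol) passes through both.
Mg²⁺ + 2e⁻ → Mg, so n(Mg) = 0.6986 / 2 = 0.3493 mol
m(Mg) = 0.3493 × 24.31 = 8.49 g

8.49 g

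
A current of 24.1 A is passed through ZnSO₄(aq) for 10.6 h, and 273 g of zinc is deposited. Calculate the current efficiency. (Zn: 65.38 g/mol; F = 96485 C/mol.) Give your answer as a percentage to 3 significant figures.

Q = 24.1 × 38160 = 9.197×10^5 C
n(e⁻) = 9.197×10^5 / 96485 = 9.532 mol
Zn²⁺ + 2e⁻ → Zn, so theoretical n(Zn) = 4.766 mol → 311.6 g
Efficiency = 273 / 311.6 = 0.8761 = 87.6%

87.6%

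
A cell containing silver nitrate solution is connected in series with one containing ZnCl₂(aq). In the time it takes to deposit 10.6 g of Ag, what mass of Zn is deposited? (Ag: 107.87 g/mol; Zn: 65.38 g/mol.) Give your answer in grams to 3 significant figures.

3.21 g

n(Ag) = 10.6 / 107.87 = 0.09827 mol
Ag⁺ + e⁻ → Ag, so n(e⁻) = 0.09827 mol
Since the cells are in series, n(e⁻) in the Zn cell is also 0.09827 mol.
Zn²⁺ + 2e⁻ → Zn, so n(Zn) = 0.09827 / 2 = 0.04914 mol
m(Zn) = 0.04914 × 65.38 = 3.21 g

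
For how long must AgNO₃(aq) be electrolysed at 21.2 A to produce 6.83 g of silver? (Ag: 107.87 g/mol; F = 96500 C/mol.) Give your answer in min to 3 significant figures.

4.80 min

n(Ag) = 6.83 / 107.87 = 0.06332 mol
Ag⁺ + e⁻ → Ag, so n(e⁻) = 0.06332 mol
Q = 0.06332 × 96500 = 6110 C
t = Q / I = 6110 / 21.2 = 288.2 s = 4.80 min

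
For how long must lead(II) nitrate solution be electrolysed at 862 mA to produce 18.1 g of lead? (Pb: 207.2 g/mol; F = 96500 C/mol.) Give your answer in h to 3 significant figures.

5.43 h

n(Pb) = 18.1 / 207.2 = 0.08736 mol
Pb²⁺ + 2e⁻ → Pb, so n(e⁻) = 2 × 0.08736 = 0.1747 mol
Q = 0.1747 × 96500 = 16860 C
t = Q / I = 16860 / 0.862 = 19560 s = 5.43 h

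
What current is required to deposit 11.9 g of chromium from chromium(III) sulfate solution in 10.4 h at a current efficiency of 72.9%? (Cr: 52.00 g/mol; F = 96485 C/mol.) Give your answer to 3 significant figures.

n(Cr) = 11.9 / 52.00 = 0.2288 mol
Cr³⁺ + 3e⁻ → Cr, so n(e⁻) = 3 × 0.2288 = 0.6864 mol
Q = 0.6864 × 96485 / 0.729 = 90850 C
I = Q / t = 90850 / 37440 s = 2.43 A

2.43 A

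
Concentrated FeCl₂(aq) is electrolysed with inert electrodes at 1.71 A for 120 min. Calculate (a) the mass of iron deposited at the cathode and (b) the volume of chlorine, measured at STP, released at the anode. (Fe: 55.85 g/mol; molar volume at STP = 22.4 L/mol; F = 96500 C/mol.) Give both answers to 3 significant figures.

Q = 1.71 × 7200 = 12310 C; n(e⁻) = 12310 / 96500 = 0.1276 mol
Cathode: Fe²⁺ + 2e⁻ → Fe → n(Fe) = 0.1276/2 = 0.06380 mol → 3.56 g
Anode: 2Cl⁻ → Cl₂ + 2e⁻ → n(Cl₂) = 0.1276/2 = 0.06380 mol → 1.43 L

3.56 g Fe; 1.43 L Cl₂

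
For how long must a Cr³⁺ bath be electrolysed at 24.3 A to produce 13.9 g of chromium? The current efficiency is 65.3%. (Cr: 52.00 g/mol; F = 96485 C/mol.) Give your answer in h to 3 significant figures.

1.35 h

n(Cr) = 13.9 / 52.00 = 0.2673 mol
Cr³⁺ + 3e⁻ → Cr, so n(e⁻) = 3 × 0.2673 = 0.8019 mol
Q = 0.8019 × 96485 / 0.653 = 1.185×10^5 C
t = Q / I = 1.185×10^5 / 24.3 = 4877 s = 1.35 h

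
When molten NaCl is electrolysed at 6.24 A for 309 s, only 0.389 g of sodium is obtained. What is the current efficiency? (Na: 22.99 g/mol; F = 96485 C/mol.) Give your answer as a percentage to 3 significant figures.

Q = 6.24 × 309 = 1928 C
n(e⁻) = 1928 / 96485 = 0.01998 mol
Na⁺ + e⁻ → Na, so theoretical n(Na) = 0.01998 mol → 0.4593 g
Efficiency = 0.389 / 0.4593 = 0.8469 = 84.7%

84.7%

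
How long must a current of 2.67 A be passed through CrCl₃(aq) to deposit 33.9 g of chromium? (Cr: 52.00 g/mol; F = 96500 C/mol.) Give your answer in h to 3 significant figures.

19.6 h

n(Cr) = 33.9 / 52.00 = 0.6519 mol
Cr³⁺ + 3e⁻ → Cr, so n(e⁻) = 3 × 0.6519 = 1.956 mol
Q = 1.956 × 96500 = 1.888×10^5 C
t = Q / I = 1.888×10^5 / 2.67 = 70710 s = 19.6 h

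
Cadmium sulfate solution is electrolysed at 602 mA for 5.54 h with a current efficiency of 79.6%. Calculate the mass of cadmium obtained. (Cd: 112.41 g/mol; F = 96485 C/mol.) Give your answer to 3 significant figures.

Q = 0.602 × 19944 = 12010 C
n(e⁻) = 12010 / 96485 = 0.1245 mol
Cd²⁺ + 2e⁻ → Cd, so theoretical m(Cd) = 0.06225 × 112.41 = 6.998 g
Actual mass = 79.6% × 6.998 = 5.57 g

5.57 g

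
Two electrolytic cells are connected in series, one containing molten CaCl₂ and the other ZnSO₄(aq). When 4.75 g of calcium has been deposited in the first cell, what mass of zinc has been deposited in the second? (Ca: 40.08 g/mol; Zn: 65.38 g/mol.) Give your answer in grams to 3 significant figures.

n(Ca) = 4.75 / 40.08 = 0.1185 mol
Ca²⁺ + 2e⁻ → Ca, so n(e⁻) = 2 × 0.1185 = 0.2370 mol
Same current for the same time ⇒ same n(e⁻) = 0.2370 mol in both cells.
Zn²⁺ + 2e⁻ → Zn, so n(Zn) = 0.2370 / 2 = 0.1185 mol
m(Zn) = 0.1185 × 65.38 = 7.75 g

7.75 g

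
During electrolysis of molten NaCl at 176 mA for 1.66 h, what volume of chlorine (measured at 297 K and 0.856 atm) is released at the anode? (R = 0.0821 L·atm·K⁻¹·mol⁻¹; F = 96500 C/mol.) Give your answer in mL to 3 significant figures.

155 mL

Q = It = 0.176 × 5976 = 1052 C
Moles of electrons = 1052 / 96500 = 0.01090 mol
2Cl⁻ → Cl₂ + 2e⁻, so n(Cl₂) = 0.01090 / 2 = 0.005450 mol
V = nRT/P = 0.005450 × 0.0821 × 297 / 0.856 = 0.1552 L
= 155 mL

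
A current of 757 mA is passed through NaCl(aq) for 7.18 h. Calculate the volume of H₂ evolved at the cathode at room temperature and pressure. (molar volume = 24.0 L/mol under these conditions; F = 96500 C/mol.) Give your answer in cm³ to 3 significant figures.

Q = 0.757 A × 25848 s = 19570 C
n(e⁻) = 19570 / 96500 = 0.2028 mol
2H⁺ + 2e⁻ → H₂, so n(H₂) = 0.2028 / 2 = 0.1014 mol
V = 0.1014 × 24.0 = 2.434 L
= 2430 cm³

2430 cm³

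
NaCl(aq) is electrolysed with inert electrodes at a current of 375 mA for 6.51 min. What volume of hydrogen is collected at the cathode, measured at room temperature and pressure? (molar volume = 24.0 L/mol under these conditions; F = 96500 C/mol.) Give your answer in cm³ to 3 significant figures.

18.2 cm³

Charge passed = 0.375 × 390.6 = 146.5 C
n(e⁻) = 146.5 / 96500 = 0.001518 mol
2H⁺ + 2e⁻ → H₂, so n(H₂) = 0.001518 / 2 = 7.590×10^-4 mol
V = 7.590×10^-4 × 24.0 = 0.01822 L
= 18.2 cm³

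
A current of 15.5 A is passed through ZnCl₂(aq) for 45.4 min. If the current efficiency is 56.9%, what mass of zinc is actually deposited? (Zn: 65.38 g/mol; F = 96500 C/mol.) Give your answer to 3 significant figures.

Q = 15.5 × 2724 = 42220 C
n(e⁻) = 42220 / 96500 = 0.4375 mol
Zn²⁺ + 2e⁻ → Zn, so theoretical m(Zn) = 0.2188 × 65.38 = 14.31 g
Actual mass = 56.9% × 14.31 = 8.14 g

8.14 g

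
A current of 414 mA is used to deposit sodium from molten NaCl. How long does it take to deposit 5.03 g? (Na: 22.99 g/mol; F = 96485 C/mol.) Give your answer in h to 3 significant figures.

n(Na) = 5.03 / 22.99 = 0.2188 mol
Na⁺ + e⁻ → Na, so n(e⁻) = 0.2188 mol
Q = 0.2188 × 96485 = 21110 C
t = Q / I = 21110 / 0.414 = 50990 s = 14.2 h

14.2 h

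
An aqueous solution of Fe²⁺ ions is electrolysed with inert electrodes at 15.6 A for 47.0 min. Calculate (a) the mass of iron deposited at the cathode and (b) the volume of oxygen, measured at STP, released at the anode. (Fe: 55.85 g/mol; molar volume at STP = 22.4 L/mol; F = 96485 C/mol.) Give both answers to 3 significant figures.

Q = 15.6 × 2820 = 43990 C; n(e⁻) = 43990 / 96485 = 0.4559 mol
Cathode: Fe²⁺ + 2e⁻ → Fe → n(Fe) = 0.4559/2 = 0.2280 mol → 12.7 g
Anode: 2H₂O → O₂ + 4H⁺ + 4e⁻ → n(O₂) = 0.4559/4 = 0.1140 mol → 2.55 L

12.7 g Fe; 2.55 L O₂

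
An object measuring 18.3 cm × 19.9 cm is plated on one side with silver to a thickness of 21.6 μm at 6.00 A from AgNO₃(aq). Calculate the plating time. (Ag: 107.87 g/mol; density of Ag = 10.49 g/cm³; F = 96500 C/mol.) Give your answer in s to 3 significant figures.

1230 s

Plated area = 18.3 × 19.9 = 364.2 cm²
Volume = 364.2 × 21.6×10⁻⁴ cm = 0.7867 cm³
m(Ag) = 0.7867 × 10.49 = 8.252 g
n(Ag) = 8.252 / 107.87 = 0.07650 mol; n(e⁻) = 0.07650 mol
Q = 0.07650 × 96500 = 7382 C
t = 7382 / 6.00 = 1230 s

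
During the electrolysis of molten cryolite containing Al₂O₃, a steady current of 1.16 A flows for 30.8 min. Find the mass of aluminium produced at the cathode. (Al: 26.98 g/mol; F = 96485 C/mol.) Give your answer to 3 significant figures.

0.200 g

Charge passed = 1.16 × 1848 = 2144 C
n(e⁻) = 2144 / 96485 = 0.02222 mol
Al³⁺ + 3e⁻ → Al, so n(Al) = 0.02222 / 3 = 0.007407 mol
m = 0.007407 × 26.98 = 0.200 g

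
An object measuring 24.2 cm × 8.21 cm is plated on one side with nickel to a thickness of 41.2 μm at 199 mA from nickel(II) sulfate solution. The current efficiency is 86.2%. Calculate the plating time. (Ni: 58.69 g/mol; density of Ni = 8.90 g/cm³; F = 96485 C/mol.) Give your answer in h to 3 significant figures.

38.8 h

Plated area = 24.2 × 8.21 = 198.7 cm²
Volume = 198.7 × 41.2×10⁻⁴ cm = 0.8186 cm³
m(Ni) = 0.8186 × 8.90 = 7.286 g
n(Ni) = 7.286 / 58.69 = 0.1241 mol; n(e⁻) = 2 × 0.1241 = 0.2482 mol
Q = 0.2482 × 96485 / 0.862 = 27780 C
t = 27780 / 0.199 = 1.396×10^5 s = 38.8 h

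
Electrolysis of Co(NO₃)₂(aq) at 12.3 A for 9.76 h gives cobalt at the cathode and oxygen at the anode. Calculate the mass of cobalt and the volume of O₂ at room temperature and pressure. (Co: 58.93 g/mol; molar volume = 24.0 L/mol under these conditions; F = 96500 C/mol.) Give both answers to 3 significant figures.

Q = 12.3 × 35136 = 4.322×10^5 C; n(e⁻) = 4.322×10^5 / 96500 = 4.479 mol
Cathode: Co²⁺ + 2e⁻ → Co → n(Co) = 4.479/2 = 2.240 mol → 132 g
Anode: 2H₂O → O₂ + 4H⁺ + 4e⁻ → n(O₂) = 4.479/4 = 1.120 mol → 26.9 L

132 g Co; 26.9 L O₂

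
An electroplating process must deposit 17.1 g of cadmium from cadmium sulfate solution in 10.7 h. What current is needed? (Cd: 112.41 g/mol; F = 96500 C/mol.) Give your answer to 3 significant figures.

0.762 A

n(Cd) = 17.1 / 112.41 = 0.1521 mol
Cd²⁺ + 2e⁻ → Cd, so n(e⁻) = 2 × 0.1521 = 0.3042 mol
Q = 0.3042 × 96500 = 29360 C
I = Q / t = 29360 / 38520 s = 0.762 A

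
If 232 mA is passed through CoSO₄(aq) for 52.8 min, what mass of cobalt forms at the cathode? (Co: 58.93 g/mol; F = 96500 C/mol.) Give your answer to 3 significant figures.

0.224 g

Charge passed = 0.232 × 3168 = 735.0 C
n(e⁻) = Q/F = 735.0/96500 = 0.007617 mol
Co²⁺ + 2e⁻ → Co, so n(Co) = 0.007617 / 2 = 0.003809 mol
m = 0.003809 × 58.93 = 0.224 g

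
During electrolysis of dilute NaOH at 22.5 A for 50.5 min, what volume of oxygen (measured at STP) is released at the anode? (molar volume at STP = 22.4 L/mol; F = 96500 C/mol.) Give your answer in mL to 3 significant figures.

Charge passed = 22.5 × 3030 = 68180 C
n(e⁻) = 68180 / 96500 = 0.7065 mol
2H₂O → O₂ + 4H⁺ + 4e⁻, so n(O₂) = 0.7065 / 4 = 0.1766 mol
V = 0.1766 × 22.4 = 3.956 L
= 3960 mL

3960 mL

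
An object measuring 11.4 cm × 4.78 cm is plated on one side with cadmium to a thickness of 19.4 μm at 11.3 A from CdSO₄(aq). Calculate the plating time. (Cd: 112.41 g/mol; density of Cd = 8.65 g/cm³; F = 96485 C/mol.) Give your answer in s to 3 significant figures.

Plated area = 11.4 × 4.78 = 54.49 cm²
Volume = 54.49 × 19.4×10⁻⁴ cm = 0.1057 cm³
m(Cd) = 0.1057 × 8.65 = 0.9143 g
n(Cd) = 0.9143 / 112.41 = 0.008134 mol; n(e⁻) = 2 × 0.008134 = 0.01627 mol
Q = 0.01627 × 96485 = 1570 C
t = 1570 / 11.3 = 138.9 s

139 s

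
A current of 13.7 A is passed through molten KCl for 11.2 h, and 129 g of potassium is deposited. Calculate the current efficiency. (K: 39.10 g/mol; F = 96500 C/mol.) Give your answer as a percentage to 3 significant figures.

57.6%

Q = 13.7 × 40320 = 5.524×10^5 C
n(e⁻) = 5.524×10^5 / 96500 = 5.724 mol
K⁺ + e⁻ → K, so theoretical n(K) = 5.724 mol → 223.8 g
Efficiency = 129 / 223.8 = 0.5764 = 57.6%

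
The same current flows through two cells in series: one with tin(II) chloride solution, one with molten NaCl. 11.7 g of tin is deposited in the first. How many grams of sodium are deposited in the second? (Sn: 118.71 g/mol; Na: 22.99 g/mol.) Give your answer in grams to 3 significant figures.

4.53 g

n(Sn) = 11.7 / 118.71 = 0.09856 mol
Sn²⁺ + 2e⁻ → Sn, so n(e⁻) = 2 × 0.09856 = 0.1971 mol
Same current for the same time ⇒ same n(e⁻) = 0.1971 mol in both cells.
Na⁺ + e⁻ → Na, so n(Na) = 0.1971 mol
m(Na) = 0.1971 × 22.99 = 4.53 g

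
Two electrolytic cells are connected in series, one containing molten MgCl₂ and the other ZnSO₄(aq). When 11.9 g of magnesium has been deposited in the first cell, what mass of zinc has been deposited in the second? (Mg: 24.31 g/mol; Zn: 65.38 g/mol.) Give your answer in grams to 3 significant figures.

n(Mg) = 11.9 / 24.31 = 0.4895 mol
Mg²⁺ + 2e⁻ → Mg, so n(e⁻) = 2 × 0.4895 = 0.9790 mol
Same current for the same time ⇒ same n(e⁻) = 0.9790 mol in both cells.
Zn²⁺ + 2e⁻ → Zn, so n(Zn) = 0.9790 / 2 = 0.4895 mol
m(Zn) = 0.4895 × 65.38 = 32.0 g

32.0 g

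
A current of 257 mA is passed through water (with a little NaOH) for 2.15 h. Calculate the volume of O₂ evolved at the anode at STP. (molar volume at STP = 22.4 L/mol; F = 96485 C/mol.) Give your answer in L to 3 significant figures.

Q = 0.257 A × 7740 s = 1989 C
n(e⁻) = Q/F = 1989/96485 = 0.02061 mol
2H₂O → O₂ + 4H⁺ + 4e⁻, so n(O₂) = 0.02061 / 4 = 0.005153 mol
V = 0.005153 × 22.4 = 0.1154 L

0.115 L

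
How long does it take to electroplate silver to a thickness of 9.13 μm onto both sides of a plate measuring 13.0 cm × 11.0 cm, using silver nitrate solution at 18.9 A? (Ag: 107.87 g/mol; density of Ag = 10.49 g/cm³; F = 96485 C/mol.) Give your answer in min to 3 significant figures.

2.16 min

Plated area = 2 × 13.0 × 11.0 = 286.0 cm²
Volume = 286.0 × 9.13×10⁻⁴ cm = 0.2611 cm³
m(Ag) = 0.2611 × 10.49 = 2.739 g
n(Ag) = 2.739 / 107.87 = 0.02539 mol; n(e⁻) = 0.02539 mol
Q = 0.02539 × 96485 = 2450 C
t = 2450 / 18.9 = 129.6 s = 2.16 min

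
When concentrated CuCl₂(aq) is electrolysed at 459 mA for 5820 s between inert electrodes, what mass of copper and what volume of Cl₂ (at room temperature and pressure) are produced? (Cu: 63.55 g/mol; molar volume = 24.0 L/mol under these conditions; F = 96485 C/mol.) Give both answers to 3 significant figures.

0.880 g Cu; 0.332 L Cl₂

Q = 0.459 × 5820 = 2671 C; n(e⁻) = 2671 / 96485 = 0.02768 mol
Cathode: Cu²⁺ + 2e⁻ → Cu → n(Cu) = 0.02768/2 = 0.01384 mol → 0.880 g
Anode: 2Cl⁻ → Cl₂ + 2e⁻ → n(Cl₂) = 0.02768/2 = 0.01384 mol → 0.332 L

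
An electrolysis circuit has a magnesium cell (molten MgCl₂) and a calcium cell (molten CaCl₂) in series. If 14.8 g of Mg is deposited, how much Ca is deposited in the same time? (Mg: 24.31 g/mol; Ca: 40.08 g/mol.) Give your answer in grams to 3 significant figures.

n(Mg) = 14.8 / 24.31 = 0.6088 mol
Mg²⁺ + 2e⁻ → Mg, so n(e⁻) = 2 × 0.6088 = 1.218 mol
Since the cells are in series, n(e⁻) in the Ca cell is also 1.218 mol.
Ca²⁺ + 2e⁻ → Ca, so n(Ca) = 1.218 / 2 = 0.6090 mol
m(Ca) = 0.6090 × 40.08 = 24.4 g

24.4 g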